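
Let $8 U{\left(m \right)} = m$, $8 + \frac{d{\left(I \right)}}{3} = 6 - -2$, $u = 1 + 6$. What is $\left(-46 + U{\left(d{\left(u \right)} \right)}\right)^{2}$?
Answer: $2116$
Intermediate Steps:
$u = 7$
$d{\left(I \right)} = 0$ ($d{\left(I \right)} = -24 + 3 \left(6 - -2\right) = -24 + 3 \left(6 + 2\right) = -24 + 3 \cdot 8 = -24 + 24 = 0$)
$U{\left(m \right)} = \frac{m}{8}$
$\left(-46 + U{\left(d{\left(u \right)} \right)}\right)^{2} = \left(-46 + \frac{1}{8} \cdot 0\right)^{2} = \left(-46 + 0\right)^{2} = \left(-46\right)^{2} = 2116$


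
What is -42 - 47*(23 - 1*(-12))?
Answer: -1687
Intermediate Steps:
-42 - 47*(23 - 1*(-12)) = -42 - 47*(23 + 12) = -42 - 47*35 = -42 - 1645 = -1687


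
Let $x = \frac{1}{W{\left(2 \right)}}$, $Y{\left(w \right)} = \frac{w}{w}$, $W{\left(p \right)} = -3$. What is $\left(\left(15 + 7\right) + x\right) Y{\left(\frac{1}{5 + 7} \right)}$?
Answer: $\frac{65}{3} \approx 21.667$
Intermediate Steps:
$Y{\left(w \right)} = 1$
$x = - \frac{1}{3}$ ($x = \frac{1}{-3} = - \frac{1}{3} \approx -0.33333$)
$\left(\left(15 + 7\right) + x\right) Y{\left(\frac{1}{5 + 7} \right)} = \left(\left(15 + 7\right) - \frac{1}{3}\right) 1 = \left(22 - \frac{1}{3}\right) 1 = \frac{65}{3} \cdot 1 = \frac{65}{3}$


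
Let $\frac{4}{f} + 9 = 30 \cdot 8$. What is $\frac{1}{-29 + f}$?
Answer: $- \frac{231}{6695} \approx -0.034503$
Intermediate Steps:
$f = \frac{4}{231}$ ($f = \frac{4}{-9 + 30 \cdot 8} = \frac{4}{-9 + 240} = \frac{4}{231} \approx 0.017316$)
$\frac{1}{-29 + f} = \frac{1}{-29 + \frac{4}{231}} = \frac{1}{- \frac{6695}{231}} = - \frac{231}{6695}$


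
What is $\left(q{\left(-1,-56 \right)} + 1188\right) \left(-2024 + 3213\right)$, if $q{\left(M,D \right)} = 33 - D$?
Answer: $1518353$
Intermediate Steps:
$\left(q{\left(-1,-56 \right)} + 1188\right) \left(-2024 + 3213\right) = \left(\left(33 - -56\right) + 1188\right) \left(-2024 + 3213\right) = \left(\left(33 + 56\right) + 1188\right) 1189 = \left(89 + 1188\right) 1189 = 1277 \cdot 1189 = 1518353$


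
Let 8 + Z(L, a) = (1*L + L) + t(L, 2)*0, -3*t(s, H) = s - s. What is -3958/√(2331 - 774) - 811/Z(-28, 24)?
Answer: 811/64 - 3958*√173/519 ≈ -87.635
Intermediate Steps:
t(s, H) = 0 (t(s, H) = -(s - s)/3 = -⅓*0 = 0)
Z(L, a) = -8 + 2*L (Z(L, a) = -8 + ((1*L + L) + 0*0) = -8 + ((L + L) + 0) = -8 + (2*L + 0) = -8 + 2*L)
-3958/√(2331 - 774) - 811/Z(-28, 24) = -3958/√(2331 - 774) - 811/(-8 + 2*(-28)) = -3958*√173/519 - 811/(-8 - 56) = -3958*√173/519 - 811/(-64) = -3958*√173/519 - 811*(-1/64) = -3958*√173/519 + 811/64 = 811/64 - 3958*√173/519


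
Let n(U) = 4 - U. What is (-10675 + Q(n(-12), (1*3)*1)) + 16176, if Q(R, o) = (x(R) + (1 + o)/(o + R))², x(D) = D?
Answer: 2080725/361 ≈ 5763.8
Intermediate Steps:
Q(R, o) = (R + (1 + o)/(R + o))² (Q(R, o) = (R + (1 + o)/(o + R))² = (R + (1 + o)/(R + o))²)
(-10675 + Q(n(-12), (1*3)*1)) + 16176 = (-10675 + (1 + (1*3)*1 + (4 - 1*(-12))² + (4 - 1*(-12))*((1*3)*1))²/((4 - 1*(-12)) + (1*3)*1)²) + 16176 = (-10675 + (1 + 3*1 + (4 + 12)² + (4 + 12)*(3*1))²/((4 + 12) + 3*1)²) + 16176 = (-10675 + (1 + 3 + 16² + 16*3)²/(16 + 3)²) + 16176 = (-10675 + (1 + 3 + 256 + 48)²/19²) + 16176 = (-10675 + (1/361)*308²) + 16176 = (-10675 + (1/361)*94864) + 16176 = (-10675 + 94864/361) + 16176 = -3758811/361 + 16176 = 2080725/361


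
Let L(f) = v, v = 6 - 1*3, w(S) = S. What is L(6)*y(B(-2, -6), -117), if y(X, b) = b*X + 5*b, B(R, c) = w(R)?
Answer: -1053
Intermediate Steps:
B(R, c) = R
y(X, b) = 5*b + X*b (y(X, b) = X*b + 5*b = 5*b + X*b)
v = 3 (v = 6 - 3 = 3)
L(f) = 3
L(6)*y(B(-2, -6), -117) = 3*(-117*(5 - 2)) = 3*(-117*3) = 3*(-351) = -1053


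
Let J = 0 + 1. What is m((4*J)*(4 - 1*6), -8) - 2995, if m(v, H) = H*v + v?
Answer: -2939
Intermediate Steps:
J = 1
m(v, H) = v + H*v
m((4*J)*(4 - 1*6), -8) - 2995 = ((4*1)*(4 - 1*6))*(1 - 8) - 2995 = (4*(4 - 6))*(-7) - 2995 = (4*(-2))*(-7) - 2995 = -8*(-7) - 2995 = 56 - 2995 = -2939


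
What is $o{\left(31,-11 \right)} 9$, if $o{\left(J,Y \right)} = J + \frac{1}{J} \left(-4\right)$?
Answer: $\frac{8613}{31} \approx 277.84$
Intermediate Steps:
$o{\left(J,Y \right)} = J - \frac{4}{J}$
$o{\left(31,-11 \right)} 9 = \left(31 - \frac{4}{31}\right) 9 = \frac{957}{31} \cdot 9 = \frac{8613}{31}$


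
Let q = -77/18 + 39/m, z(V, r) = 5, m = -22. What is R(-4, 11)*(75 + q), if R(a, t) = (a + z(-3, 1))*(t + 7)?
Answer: 13652/11 ≈ 1241.1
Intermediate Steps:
R(a, t) = (5 + a)*(7 + t) (R(a, t) = (a + 5)*(t + 7) = (5 + a)*(7 + t))
q = -599/99 (q = -77/18 + 39/(-22) = -77*1/18 + 39*(-1/22) = -77/18 - 39/22 = -599/99 ≈ -6.0505)
R(-4, 11)*(75 + q) = (35 + 5*11 + 7*(-4) - 4*11)*(75 - 599/99) = (35 + 55 - 28 - 44)*(6826/99) = 18*(6826/99) = 13652/11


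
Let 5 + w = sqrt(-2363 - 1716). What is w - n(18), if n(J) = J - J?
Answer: -5 + I*sqrt(4079) ≈ -5.0 + 63.867*I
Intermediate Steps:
n(J) = 0
w = -5 + I*sqrt(4079) (w = -5 + sqrt(-2363 - 1716) = -5 + sqrt(-4079) = -5 + I*sqrt(4079) ≈ -5.0 + 63.867*I)
w - n(18) = (-5 + I*sqrt(4079)) - 1*0 = (-5 + I*sqrt(4079)) + 0 = -5 + I*sqrt(4079)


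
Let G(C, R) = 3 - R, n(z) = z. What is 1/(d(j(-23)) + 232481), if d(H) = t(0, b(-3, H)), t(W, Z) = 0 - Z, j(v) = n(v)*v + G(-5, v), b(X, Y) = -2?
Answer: 1/232483 ≈ 4.3014e-6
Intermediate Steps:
j(v) = 3 + v² - v (j(v) = v*v + (3 - v) = v² + (3 - v) = 3 + v² - v)
t(W, Z) = -Z
d(H) = 2 (d(H) = -1*(-2) = 2)
1/(d(j(-23)) + 232481) = 1/(2 + 232481) = 1/232483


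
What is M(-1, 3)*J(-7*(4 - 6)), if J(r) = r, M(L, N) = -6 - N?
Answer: -126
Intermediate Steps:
M(-1, 3)*J(-7*(4 - 6)) = (-6 - 1*3)*(-7*(4 - 6)) = (-6 - 3)*(-7*(-2)) = -9*14 = -126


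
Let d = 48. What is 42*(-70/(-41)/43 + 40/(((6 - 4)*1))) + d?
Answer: 1568484/1763 ≈ 889.67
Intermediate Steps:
42*(-70/(-41)/43 + 40/(((6 - 4)*1))) + d = 42*(-70/(-41)/43 + 40/(((6 - 4)*1))) + 48 = 42*(-70*(-1/41)*(1/43) + 40/((2*1))) + 48 = 42*((70/41)*(1/43) + 40/2) + 48 = 42*(70/1763 + 40*(½)) + 48 = 42*(70/1763 + 20) + 48 = 42*(35330/1763) + 48 = 1483860/1763 + 48 = 1568484/1763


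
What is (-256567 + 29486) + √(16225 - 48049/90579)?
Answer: -227081 + √133114556554854/90579 ≈ -2.2695e+5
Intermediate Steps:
(-256567 + 29486) + √(16225 - 48049/90579) = -227081 + √(16225 - 48049*1/90579) = -227081 + √(16225 - 48049/90579) = -227081 + √(1469596226/90579) = -227081 + √133114556554854/90579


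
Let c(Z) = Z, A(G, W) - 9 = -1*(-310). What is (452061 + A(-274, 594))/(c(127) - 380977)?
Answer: -45238/38085 ≈ -1.1878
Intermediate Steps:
A(G, W) = 319 (A(G, W) = 9 - 1*(-310) = 9 + 310 = 319)
(452061 + A(-274, 594))/(c(127) - 380977) = (452061 + 319)/(127 - 380977) = 452380/(-380850) = 452380*(-1/380850) = -45238/38085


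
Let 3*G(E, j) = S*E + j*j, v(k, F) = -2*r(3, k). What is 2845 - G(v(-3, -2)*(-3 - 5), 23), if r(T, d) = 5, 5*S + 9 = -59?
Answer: 9094/3 ≈ 3031.3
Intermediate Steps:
S = -68/5 (S = -9/5 + (1/5)*(-59) = -9/5 - 59/5 = -68/5 ≈ -13.600)
v(k, F) = -10 (v(k, F) = -2*5 = -10)
G(E, j) = -68*E/15 + j**2/3 (G(E, j) = (-68*E/5 + j*j)/3 = (-68*E/5 + j**2)/3 = (j**2 - 68*E/5)/3 = -68*E/15 + j**2/3)
2845 - G(v(-3, -2)*(-3 - 5), 23) = 2845 - (-(-136)*(-3 - 5)/3 + (1/3)*23**2) = 2845 - (-(-136)*(-8)/3 + (1/3)*529) = 2845 - (-68/15*80 + 529/3) = 2845 - (-1088/3 + 529/3) = 2845 - 1*(-559/3) = 2845 + 559/3 = 9094/3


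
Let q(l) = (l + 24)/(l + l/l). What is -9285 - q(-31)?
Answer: -278557/30 ≈ -9285.2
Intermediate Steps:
q(l) = (24 + l)/(1 + l) (q(l) = (24 + l)/(l + 1) = (24 + l)/(1 + l))
-9285 - q(-31) = -9285 - (24 - 31)/(1 - 31) = -9285 - (-7)/(-30) = -9285 - (-1)*(-7)/30 = -9285 - 1*7/30 = -9285 - 7/30 = -278557/30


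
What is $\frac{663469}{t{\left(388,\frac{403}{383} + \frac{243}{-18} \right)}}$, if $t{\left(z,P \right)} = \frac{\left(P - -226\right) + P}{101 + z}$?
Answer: $\frac{124259118603}{77023} \approx 1.6133 \cdot 10^{6}$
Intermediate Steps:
$t{\left(z,P \right)} = \frac{226 + 2 P}{101 + z}$ ($t{\left(z,P \right)} = \frac{\left(P + 226\right) + P}{101 + z} = \frac{\left(226 + P\right) + P}{101 + z} = \frac{226 + 2 P}{101 + z}$)
$\frac{663469}{t{\left(388,\frac{403}{383} + \frac{243}{-18} \right)}} = \frac{663469}{2 \frac{1}{101 + 388} \left(113 + \left(\frac{403}{383} + \frac{243}{-18}\right)\right)} = \frac{663469}{2 \cdot \frac{1}{489} \left(113 + \left(403 \cdot \frac{1}{383} + 243 \left(- \frac{1}{18}\right)\right)\right)} = \frac{663469}{2 \cdot \frac{1}{489} \left(113 + \left(\frac{403}{383} - \frac{27}{2}\right)\right)} = \frac{663469}{2 \cdot \frac{1}{489} \left(113 - \frac{9535}{766}\right)} = \frac{663469}{2 \cdot \frac{1}{489} \cdot \frac{77023}{766}} = \frac{663469}{\frac{77023}{187287}} = 663469 \cdot \frac{187287}{77023} = \frac{124259118603}{77023}$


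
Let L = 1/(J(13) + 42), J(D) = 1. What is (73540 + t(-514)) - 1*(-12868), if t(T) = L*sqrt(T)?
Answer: 86408 + I*sqrt(514)/43 ≈ 86408.0 + 0.52725*I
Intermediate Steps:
L = 1/43 (L = 1/(1 + 42) = 1/43 ≈ 0.023256)
t(T) = sqrt(T)/43
(73540 + t(-514)) - 1*(-12868) = (73540 + sqrt(-514)/43) - 1*(-12868) = (73540 + (I*sqrt(514))/43) + 12868 = (73540 + I*sqrt(514)/43) + 12868 = 86408 + I*sqrt(514)/43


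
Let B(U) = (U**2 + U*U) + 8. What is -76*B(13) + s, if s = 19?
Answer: -26277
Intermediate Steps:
B(U) = 8 + 2*U**2 (B(U) = (U**2 + U**2) + 8 = 2*U**2 + 8 = 8 + 2*U**2)
-76*B(13) + s = -76*(8 + 2*13**2) + 19 = -76*(8 + 2*169) + 19 = -76*(8 + 338) + 19 = -76*346 + 19 = -26296 + 19 = -26277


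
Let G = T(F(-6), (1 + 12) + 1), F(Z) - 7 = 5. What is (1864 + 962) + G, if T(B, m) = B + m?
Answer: 2852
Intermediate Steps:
F(Z) = 12 (F(Z) = 7 + 5 = 12)
G = 26 (G = 12 + ((1 + 12) + 1) = 12 + (13 + 1) = 12 + 14 = 26)
(1864 + 962) + G = (1864 + 962) + 26 = 2826 + 26 = 2852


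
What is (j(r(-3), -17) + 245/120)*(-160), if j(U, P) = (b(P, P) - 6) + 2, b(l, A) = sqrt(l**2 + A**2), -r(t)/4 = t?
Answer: 940/3 - 2720*sqrt(2) ≈ -3533.3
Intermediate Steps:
r(t) = -4*t
b(l, A) = sqrt(A**2 + l**2)
j(U, P) = -4 + sqrt(2)*sqrt(P**2) (j(U, P) = (sqrt(P**2 + P**2) - 6) + 2 = (sqrt(2*P**2) - 6) + 2 = (sqrt(2)*sqrt(P**2) - 6) + 2 = (-6 + sqrt(2)*sqrt(P**2)) + 2 = -4 + sqrt(2)*sqrt(P**2))
(j(r(-3), -17) + 245/120)*(-160) = ((-4 + sqrt(2)*sqrt((-17)**2)) + 245/120)*(-160) = ((-4 + sqrt(2)*sqrt(289)) + 245*(1/120))*(-160) = ((-4 + sqrt(2)*17) + 49/24)*(-160) = ((-4 + 17*sqrt(2)) + 49/24)*(-160) = (-47/24 + 17*sqrt(2))*(-160) = 940/3 - 2720*sqrt(2)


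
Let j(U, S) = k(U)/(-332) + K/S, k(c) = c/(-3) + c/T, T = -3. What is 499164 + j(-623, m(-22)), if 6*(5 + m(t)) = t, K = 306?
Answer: 3231351055/6474 ≈ 4.9913e+5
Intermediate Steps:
m(t) = -5 + t/6
k(c) = -2*c/3 (k(c) = c/(-3) + c/(-3) = c*(-⅓) + c*(-⅓) = -c/3 - c/3 = -2*c/3)
j(U, S) = 306/S + U/498 (j(U, S) = -2*U/3/(-332) + 306/S = -2*U/3*(-1/332) + 306/S = U/498 + 306/S = 306/S + U/498)
499164 + j(-623, m(-22)) = 499164 + (306/(-5 + (⅙)*(-22)) + (1/498)*(-623)) = 499164 + (306/(-5 - 11/3) - 623/498) = 499164 + (306/(-26/3) - 623/498) = 499164 + (306*(-3/26) - 623/498) = 499164 + (-459/13 - 623/498) = 499164 - 236681/6474 = 3231351055/6474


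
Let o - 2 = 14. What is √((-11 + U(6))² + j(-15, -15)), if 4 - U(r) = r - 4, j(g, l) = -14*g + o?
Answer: √307 ≈ 17.521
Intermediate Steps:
o = 16 (o = 2 + 14 = 16)
j(g, l) = 16 - 14*g (j(g, l) = -14*g + 16 = 16 - 14*g)
U(r) = 8 - r (U(r) = 4 - (r - 4) = 4 - (-4 + r) = 4 + (4 - r) = 8 - r)
√((-11 + U(6))² + j(-15, -15)) = √((-11 + (8 - 1*6))² + (16 - 14*(-15))) = √((-11 + (8 - 6))² + (16 + 210)) = √((-11 + 2)² + 226) = √((-9)² + 226) = √(81 + 226) = √307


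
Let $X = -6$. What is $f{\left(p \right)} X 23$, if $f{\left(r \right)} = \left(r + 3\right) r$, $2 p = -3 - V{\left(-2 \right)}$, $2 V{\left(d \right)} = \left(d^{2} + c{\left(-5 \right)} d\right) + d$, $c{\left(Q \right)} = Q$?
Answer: $- \frac{1863}{2} \approx -931.5$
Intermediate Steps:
$V{\left(d \right)} = \frac{d^{2}}{2} - 2 d$ ($V{\left(d \right)} = \frac{\left(d^{2} - 5 d\right) + d}{2} = \frac{d^{2} - 4 d}{2} = \frac{d^{2}}{2} - 2 d$)
$p = - \frac{9}{2}$ ($p = \frac{-3 - \frac{1}{2} \left(-2\right) \left(-4 - 2\right)}{2} = \frac{-3 - \frac{1}{2} \left(-2\right) \left(-6\right)}{2} = \frac{-3 - 6}{2} = \frac{1}{2} \left(-9\right) = - \frac{9}{2} \approx -4.5$)
$f{\left(r \right)} = r \left(3 + r\right)$ ($f{\left(r \right)} = \left(3 + r\right) r = r \left(3 + r\right)$)
$f{\left(p \right)} X 23 = - \frac{9 \left(3 - \frac{9}{2}\right)}{2} \left(-6\right) 23 = \left(- \frac{9}{2}\right) \left(- \frac{3}{2}\right) \left(-6\right) 23 = \frac{27}{4} \left(-6\right) 23 = \left(- \frac{81}{2}\right) 23 = - \frac{1863}{2}$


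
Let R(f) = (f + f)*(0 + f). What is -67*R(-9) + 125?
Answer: -10729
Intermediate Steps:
R(f) = 2*f² (R(f) = (2*f)*f = 2*f²)
-67*R(-9) + 125 = -134*(-9)² + 125 = -134*81 + 125 = -67*162 + 125 = -10854 + 125 = -10729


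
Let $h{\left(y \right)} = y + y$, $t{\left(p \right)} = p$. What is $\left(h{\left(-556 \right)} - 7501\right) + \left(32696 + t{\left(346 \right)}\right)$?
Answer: $24429$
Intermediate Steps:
$h{\left(y \right)} = 2 y$
$\left(h{\left(-556 \right)} - 7501\right) + \left(32696 + t{\left(346 \right)}\right) = \left(2 \left(-556\right) - 7501\right) + \left(32696 + 346\right) = \left(-1112 - 7501\right) + 33042 = -8613 + 33042 = 24429$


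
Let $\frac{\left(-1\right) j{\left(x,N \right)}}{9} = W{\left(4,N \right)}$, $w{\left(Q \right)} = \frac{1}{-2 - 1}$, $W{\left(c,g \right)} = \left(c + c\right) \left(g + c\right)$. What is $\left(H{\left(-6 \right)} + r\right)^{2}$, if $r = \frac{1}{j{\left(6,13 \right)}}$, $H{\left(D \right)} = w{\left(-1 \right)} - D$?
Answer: $\frac{48094225}{1498176} \approx 32.102$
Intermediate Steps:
$W{\left(c,g \right)} = 2 c \left(c + g\right)$
$w{\left(Q \right)} = - \frac{1}{3}$ ($w{\left(Q \right)} = \frac{1}{-3} = - \frac{1}{3}$)
$H{\left(D \right)} = - \frac{1}{3} - D$
$j{\left(x,N \right)} = -288 - 72 N$ ($j{\left(x,N \right)} = - 9 \cdot 2 \cdot 4 \left(4 + N\right) = - 9 \left(32 + 8 N\right) = -288 - 72 N$)
$r = - \frac{1}{1224}$ ($r = \frac{1}{-288 - 936} = \frac{1}{-1224} = - \frac{1}{1224} \approx -0.00081699$)
$\left(H{\left(-6 \right)} + r\right)^{2} = \left(\left(- \frac{1}{3} - -6\right) - \frac{1}{1224}\right)^{2} = \left(\left(- \frac{1}{3} + 6\right) - \frac{1}{1224}\right)^{2} = \left(\frac{17}{3} - \frac{1}{1224}\right)^{2} = \left(\frac{6935}{1224}\right)^{2} = \frac{48094225}{1498176}$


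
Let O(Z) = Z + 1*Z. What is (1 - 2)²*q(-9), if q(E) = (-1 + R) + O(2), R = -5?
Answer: -2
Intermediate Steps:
O(Z) = 2*Z (O(Z) = Z + Z = 2*Z)
q(E) = -2 (q(E) = (-1 - 5) + 2*2 = -6 + 4 = -2)
(1 - 2)²*q(-9) = (1 - 2)²*(-2) = (-1)²*(-2) = 1*(-2) = -2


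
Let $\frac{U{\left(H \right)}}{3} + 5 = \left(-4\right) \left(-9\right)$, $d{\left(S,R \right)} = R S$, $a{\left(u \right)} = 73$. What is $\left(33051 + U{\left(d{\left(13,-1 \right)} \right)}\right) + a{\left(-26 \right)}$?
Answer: $33217$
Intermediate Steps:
$U{\left(H \right)} = 93$ ($U{\left(H \right)} = -15 + 3 \left(\left(-4\right) \left(-9\right)\right) = -15 + 3 \cdot 36 = -15 + 108 = 93$)
$\left(33051 + U{\left(d{\left(13,-1 \right)} \right)}\right) + a{\left(-26 \right)} = \left(33051 + 93\right) + 73 = 33144 + 73 = 33217$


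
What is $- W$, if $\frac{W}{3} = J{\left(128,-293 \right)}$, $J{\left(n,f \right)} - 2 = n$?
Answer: $-390$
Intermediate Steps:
$J{\left(n,f \right)} = 2 + n$
$W = 390$ ($W = 3 \left(2 + 128\right) = 3 \cdot 130 = 390$)
$- W = \left(-1\right) 390 = -390$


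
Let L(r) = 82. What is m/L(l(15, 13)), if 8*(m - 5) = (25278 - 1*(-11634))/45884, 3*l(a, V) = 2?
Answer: 117017/1881244 ≈ 0.062202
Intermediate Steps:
l(a, V) = ⅔ (l(a, V) = (⅓)*2 = ⅔)
m = 117017/22942 (m = 5 + ((25278 - 1*(-11634))/45884)/8 = 5 + ((25278 + 11634)*(1/45884))/8 = 5 + (36912*(1/45884))/8 = 5 + (⅛)*(9228/11471) = 5 + 2307/22942 = 117017/22942 ≈ 5.1006)
m/L(l(15, 13)) = (117017/22942)/82 = (117017/22942)*(1/82) = 117017/1881244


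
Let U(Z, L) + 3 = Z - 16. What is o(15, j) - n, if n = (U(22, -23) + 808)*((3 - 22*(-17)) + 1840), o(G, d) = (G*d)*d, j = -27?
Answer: -1787052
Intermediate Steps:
U(Z, L) = -19 + Z (U(Z, L) = -3 + (Z - 16) = -3 + (-16 + Z) = -19 + Z)
o(G, d) = G*d**2
n = 1797987 (n = ((-19 + 22) + 808)*((3 - 22*(-17)) + 1840) = (3 + 808)*((3 + 374) + 1840) = 811*(377 + 1840) = 811*2217 = 1797987)
o(15, j) - n = 15*(-27)**2 - 1*1797987 = 15*729 - 1797987 = 10935 - 1797987 = -1787052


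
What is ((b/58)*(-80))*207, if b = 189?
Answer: -1564920/29 ≈ -53963.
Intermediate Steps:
((b/58)*(-80))*207 = ((189/58)*(-80))*207 = -7560/29*207 = -1564920/29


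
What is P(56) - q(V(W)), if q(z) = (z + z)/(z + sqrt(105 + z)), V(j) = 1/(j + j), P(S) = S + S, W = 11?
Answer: 5694194/50841 - 2*sqrt(50842)/50841 ≈ 111.99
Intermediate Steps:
P(S) = 2*S
V(j) = 1/(2*j)
q(z) = 2*z/(z + sqrt(105 + z)) (q(z) = (2*z)/(z + sqrt(105 + z)) = 2*z/(z + sqrt(105 + z)))
P(56) - q(V(W)) = 2*56 - 2*(1/2)/11/((1/2)/11 + sqrt(105 + (1/2)/11)) = 112 - 2*(1/2)*(1/11)/((1/2)*(1/11) + sqrt(105 + (1/2)*(1/11))) = 112 - 2/(22*(1/22 + sqrt(105 + 1/22))) = 112 - 2/(22*(1/22 + sqrt(2311/22))) = 112 - 2/(22*(1/22 + sqrt(50842)/22)) = 112 - 1/(11*(1/22 + sqrt(50842)/22))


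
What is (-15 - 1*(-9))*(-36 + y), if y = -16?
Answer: 312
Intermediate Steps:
(-15 - 1*(-9))*(-36 + y) = (-15 - 1*(-9))*(-36 - 16) = (-15 + 9)*(-52) = -6*(-52) = 312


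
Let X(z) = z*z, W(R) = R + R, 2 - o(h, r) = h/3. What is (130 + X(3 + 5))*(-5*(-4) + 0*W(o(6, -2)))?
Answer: 3880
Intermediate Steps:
o(h, r) = 2 - h/3
W(R) = 2*R
X(z) = z²
(130 + X(3 + 5))*(-5*(-4) + 0*W(o(6, -2))) = (130 + (3 + 5)²)*(-5*(-4) + 0*(2*(2 - ⅓*6))) = (130 + 8²)*(20 + 0*(2*(2 - 2))) = (130 + 64)*(20 + 0*(2*0)) = 194*(20 + 0*0) = 194*(20 + 0) = 194*20 = 3880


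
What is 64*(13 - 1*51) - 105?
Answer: -2537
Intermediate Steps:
64*(13 - 1*51) - 105 = 64*(13 - 51) - 105 = 64*(-38) - 105 = -2432 - 105 = -2537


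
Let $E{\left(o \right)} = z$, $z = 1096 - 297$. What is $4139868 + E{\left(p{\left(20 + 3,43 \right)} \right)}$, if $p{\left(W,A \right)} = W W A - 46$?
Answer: $4140667$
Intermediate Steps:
$z = 799$ ($z = 1096 - 297 = 799$)
$p{\left(W,A \right)} = -46 + A W^{2}$ ($p{\left(W,A \right)} = W^{2} A - 46 = A W^{2} - 46 = -46 + A W^{2}$)
$E{\left(o \right)} = 799$
$4139868 + E{\left(p{\left(20 + 3,43 \right)} \right)} = 4139868 + 799 = 4140667$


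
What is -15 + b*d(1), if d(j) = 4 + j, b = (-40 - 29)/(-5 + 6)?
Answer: -360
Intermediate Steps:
b = -69 (b = -69/1 = -69*1 = -69)
-15 + b*d(1) = -15 - 69*(4 + 1) = -15 - 69*5 = -15 - 345 = -360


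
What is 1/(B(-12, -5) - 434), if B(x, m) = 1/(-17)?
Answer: -17/7379 ≈ -0.0023038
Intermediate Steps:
B(x, m) = -1/17
1/(B(-12, -5) - 434) = 1/(-1/17 - 434) = 1/(-7379/17) = -17/7379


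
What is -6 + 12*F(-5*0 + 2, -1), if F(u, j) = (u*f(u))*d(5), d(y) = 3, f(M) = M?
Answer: 138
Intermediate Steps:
F(u, j) = 3*u**2 (F(u, j) = (u*u)*3 = u**2*3 = 3*u**2)
-6 + 12*F(-5*0 + 2, -1) = -6 + 12*(3*(-5*0 + 2)**2) = -6 + 12*(3*(0 + 2)**2) = -6 + 12*(3*2**2) = -6 + 12*(3*4) = -6 + 12*12 = -6 + 144 = 138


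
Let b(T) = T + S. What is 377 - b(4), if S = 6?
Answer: 367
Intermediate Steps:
b(T) = 6 + T (b(T) = T + 6 = 6 + T)
377 - b(4) = 377 - (6 + 4) = 377 - 1*10 = 377 - 10 = 367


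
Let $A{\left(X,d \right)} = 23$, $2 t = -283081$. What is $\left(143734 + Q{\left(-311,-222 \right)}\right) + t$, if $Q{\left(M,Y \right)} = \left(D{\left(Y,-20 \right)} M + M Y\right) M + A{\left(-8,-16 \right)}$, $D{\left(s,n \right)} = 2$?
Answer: $- \frac{42552807}{2} \approx -2.1276 \cdot 10^{7}$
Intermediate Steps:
$t = - \frac{283081}{2}$ ($t = \frac{1}{2} \left(-283081\right) = - \frac{283081}{2} \approx -1.4154 \cdot 10^{5}$)
$Q{\left(M,Y \right)} = 23 + M \left(2 M + M Y\right)$ ($Q{\left(M,Y \right)} = \left(2 M + M Y\right) M + 23 = M \left(2 M + M Y\right) + 23 = 23 + M \left(2 M + M Y\right)$)
$\left(143734 + Q{\left(-311,-222 \right)}\right) + t = \left(143734 + \left(23 + 2 \left(-311\right)^{2} - 222 \left(-311\right)^{2}\right)\right) - \frac{283081}{2} = \left(143734 + \left(23 + 2 \cdot 96721 - 21472062\right)\right) - \frac{283081}{2} = \left(143734 + \left(23 + 193442 - 21472062\right)\right) - \frac{283081}{2} = \left(143734 - 21278597\right) - \frac{283081}{2} = -21134863 - \frac{283081}{2} = - \frac{42552807}{2}$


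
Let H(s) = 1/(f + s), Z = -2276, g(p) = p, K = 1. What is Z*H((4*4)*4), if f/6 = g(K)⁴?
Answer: -1138/35 ≈ -32.514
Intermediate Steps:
f = 6 (f = 6*1⁴ = 6*1 = 6)
H(s) = 1/(6 + s)
Z*H((4*4)*4) = -2276/(6 + (4*4)*4) = -2276/(6 + 16*4) = -2276/(6 + 64) = -2276/70 = -2276*1/70 = -1138/35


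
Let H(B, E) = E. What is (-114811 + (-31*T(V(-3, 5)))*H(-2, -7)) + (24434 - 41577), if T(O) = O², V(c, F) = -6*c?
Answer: -61646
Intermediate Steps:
V(c, F) = -6*c
(-114811 + (-31*T(V(-3, 5)))*H(-2, -7)) + (24434 - 41577) = (-114811 - 31*(-6*(-3))²*(-7)) + (24434 - 41577) = (-114811 - 31*18²*(-7)) - 17143 = (-114811 - 31*324*(-7)) - 17143 = (-114811 - 10044*(-7)) - 17143 = (-114811 + 70308) - 17143 = -44503 - 17143 = -61646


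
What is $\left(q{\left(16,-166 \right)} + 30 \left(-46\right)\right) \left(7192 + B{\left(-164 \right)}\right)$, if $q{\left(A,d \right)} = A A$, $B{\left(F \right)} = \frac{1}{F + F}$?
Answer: $- \frac{662871975}{82} \approx -8.0838 \cdot 10^{6}$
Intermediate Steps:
$B{\left(F \right)} = \frac{1}{2 F}$
$q{\left(A,d \right)} = A^{2}$
$\left(q{\left(16,-166 \right)} + 30 \left(-46\right)\right) \left(7192 + B{\left(-164 \right)}\right) = \left(16^{2} + 30 \left(-46\right)\right) \left(7192 + \frac{1}{2 \left(-164\right)}\right) = \left(256 - 1380\right) \left(7192 + \frac{1}{2} \left(- \frac{1}{164}\right)\right) = - 1124 \left(7192 - \frac{1}{328}\right) = \left(-1124\right) \frac{2358975}{328} = - \frac{662871975}{82}$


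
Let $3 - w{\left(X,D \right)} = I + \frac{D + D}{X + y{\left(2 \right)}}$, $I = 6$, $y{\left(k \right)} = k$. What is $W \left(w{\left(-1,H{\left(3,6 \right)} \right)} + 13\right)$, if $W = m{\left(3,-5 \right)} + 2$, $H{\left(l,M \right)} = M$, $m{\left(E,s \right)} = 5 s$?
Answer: $46$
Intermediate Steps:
$W = -23$ ($W = 5 \left(-5\right) + 2 = -25 + 2 = -23$)
$w{\left(X,D \right)} = -3 - \frac{2 D}{2 + X}$ ($w{\left(X,D \right)} = 3 - \left(6 + \frac{D + D}{X + 2}\right) = 3 - \left(6 + \frac{2 D}{2 + X}\right) = -3 - \frac{2 D}{2 + X}$)
$W \left(w{\left(-1,H{\left(3,6 \right)} \right)} + 13\right) = - 23 \left(\frac{-6 - -3 - 12}{2 - 1} + 13\right) = - 23 \left(\frac{-6 + 3 - 12}{1} + 13\right) = - 23 \left(1 \left(-15\right) + 13\right) = - 23 \left(-15 + 13\right) = \left(-23\right) \left(-2\right) = 46$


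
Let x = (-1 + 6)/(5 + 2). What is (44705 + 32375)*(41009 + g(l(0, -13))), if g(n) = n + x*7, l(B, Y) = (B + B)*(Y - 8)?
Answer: 3161359120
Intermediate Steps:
l(B, Y) = 2*B*(-8 + Y) (l(B, Y) = (2*B)*(-8 + Y) = 2*B*(-8 + Y))
x = 5/7 ≈ 0.71429
g(n) = 5 + n (g(n) = n + (5/7)*7 = n + 5 = 5 + n)
(44705 + 32375)*(41009 + g(l(0, -13))) = (44705 + 32375)*(41009 + (5 + 2*0*(-8 - 13))) = 77080*(41009 + (5 + 2*0*(-21))) = 77080*(41009 + (5 + 0)) = 77080*(41009 + 5) = 77080*41014 = 3161359120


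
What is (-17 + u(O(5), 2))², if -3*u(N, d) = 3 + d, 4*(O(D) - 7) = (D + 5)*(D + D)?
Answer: 3136/9 ≈ 348.44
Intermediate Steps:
O(D) = 7 + D*(5 + D)/2 (O(D) = 7 + ((D + 5)*(D + D))/4 = 7 + ((5 + D)*(2*D))/4 = 7 + (2*D*(5 + D))/4 = 7 + D*(5 + D)/2)
u(N, d) = -1 - d/3 (u(N, d) = -(3 + d)/3 = -1 - d/3)
(-17 + u(O(5), 2))² = (-17 + (-1 - ⅓*2))² = (-17 + (-1 - ⅔))² = (-17 - 5/3)² = (-56/3)² = 3136/9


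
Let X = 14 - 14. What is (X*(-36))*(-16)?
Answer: 0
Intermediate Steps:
X = 0
(X*(-36))*(-16) = (0*(-36))*(-16) = 0*(-16) = 0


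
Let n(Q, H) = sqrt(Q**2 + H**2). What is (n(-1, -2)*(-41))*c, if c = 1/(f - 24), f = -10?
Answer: 41*sqrt(5)/34 ≈ 2.6964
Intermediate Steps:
n(Q, H) = sqrt(H**2 + Q**2)
c = -1/34 (c = 1/(-10 - 24) = 1/(-34) = -1/34 ≈ -0.029412)
(n(-1, -2)*(-41))*c = (sqrt((-2)**2 + (-1)**2)*(-41))*(-1/34) = (sqrt(4 + 1)*(-41))*(-1/34) = (sqrt(5)*(-41))*(-1/34) = -41*sqrt(5)*(-1/34) = 41*sqrt(5)/34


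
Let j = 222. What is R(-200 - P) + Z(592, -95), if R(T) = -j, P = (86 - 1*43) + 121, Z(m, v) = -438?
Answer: -660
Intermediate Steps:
P = 164 (P = (86 - 43) + 121 = 43 + 121 = 164)
R(T) = -222 (R(T) = -1*222 = -222)
R(-200 - P) + Z(592, -95) = -222 - 438 = -660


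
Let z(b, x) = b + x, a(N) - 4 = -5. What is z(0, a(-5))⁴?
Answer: 1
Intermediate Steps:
a(N) = -1 (a(N) = 4 - 5 = -1)
z(0, a(-5))⁴ = (0 - 1)⁴ = (-1)⁴ = 1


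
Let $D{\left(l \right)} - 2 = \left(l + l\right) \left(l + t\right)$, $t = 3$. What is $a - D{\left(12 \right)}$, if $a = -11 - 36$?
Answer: $-409$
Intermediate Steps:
$D{\left(l \right)} = 2 + 2 l \left(3 + l\right)$ ($D{\left(l \right)} = 2 + \left(l + l\right) \left(l + 3\right) = 2 + 2 l \left(3 + l\right)$)
$a = -47$ ($a = -11 - 36 = -47$)
$a - D{\left(12 \right)} = -47 - \left(2 + 2 \cdot 12^{2} + 6 \cdot 12\right) = -47 - \left(2 + 2 \cdot 144 + 72\right) = -47 - \left(2 + 288 + 72\right) = -47 - 362 = -409$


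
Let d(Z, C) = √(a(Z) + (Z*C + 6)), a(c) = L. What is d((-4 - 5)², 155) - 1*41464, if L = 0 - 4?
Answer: -41464 + √12557 ≈ -41352.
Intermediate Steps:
L = -4
a(c) = -4
d(Z, C) = √(2 + C*Z) (d(Z, C) = √(-4 + (Z*C + 6)) = √(-4 + (C*Z + 6)) = √(-4 + (6 + C*Z)) = √(2 + C*Z))
d((-4 - 5)², 155) - 1*41464 = √(2 + 155*(-4 - 5)²) - 1*41464 = √(2 + 155*(-9)²) - 41464 = √(2 + 155*81) - 41464 = √(2 + 12555) - 41464 = √12557 - 41464 = -41464 + √12557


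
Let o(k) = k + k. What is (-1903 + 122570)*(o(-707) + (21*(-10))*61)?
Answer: -1716367408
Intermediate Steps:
o(k) = 2*k
(-1903 + 122570)*(o(-707) + (21*(-10))*61) = (-1903 + 122570)*(2*(-707) + (21*(-10))*61) = 120667*(-1414 - 210*61) = 120667*(-1414 - 12810) = 120667*(-14224) = -1716367408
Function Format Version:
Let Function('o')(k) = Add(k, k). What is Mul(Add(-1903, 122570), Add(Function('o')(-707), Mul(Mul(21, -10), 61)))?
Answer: -1716367408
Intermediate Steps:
Function('o')(k) = Mul(2, k)
Mul(Add(-1903, 122570), Add(Function('o')(-707), Mul(Mul(21, -10), 61))) = Mul(Add(-1903, 122570), Add(Mul(2, -707), Mul(Mul(21, -10), 61))) = Mul(120667, Add(-1414, Mul(-210, 61))) = Mul(120667, Add(-1414, -12810)) = Mul(120667, -14224) = -1716367408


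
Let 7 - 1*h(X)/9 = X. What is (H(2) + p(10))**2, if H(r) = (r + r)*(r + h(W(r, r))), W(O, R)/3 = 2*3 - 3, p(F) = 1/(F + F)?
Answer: 1635841/400 ≈ 4089.6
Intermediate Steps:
p(F) = 1/(2*F)
W(O, R) = 9 (W(O, R) = 3*(2*3 - 3) = 3*(6 - 3) = 3*3 = 9)
h(X) = 63 - 9*X
H(r) = 2*r*(-18 + r) (H(r) = (r + r)*(r + (63 - 9*9)) = (2*r)*(r + (63 - 81)) = (2*r)*(r - 18) = (2*r)*(-18 + r) = 2*r*(-18 + r))
(H(2) + p(10))**2 = (2*2*(-18 + 2) + (1/2)/10)**2 = (2*2*(-16) + (1/2)*(1/10))**2 = (-64 + 1/20)**2 = (-1279/20)**2 = 1635841/400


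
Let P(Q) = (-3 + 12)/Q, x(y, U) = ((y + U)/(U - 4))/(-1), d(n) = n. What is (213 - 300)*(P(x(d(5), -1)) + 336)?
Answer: -120843/4 ≈ -30211.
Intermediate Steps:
x(y, U) = -(U + y)/(-4 + U) (x(y, U) = ((U + y)/(-4 + U))*(-1) = -(U + y)/(-4 + U))
P(Q) = 9/Q
(213 - 300)*(P(x(d(5), -1)) + 336) = (213 - 300)*(9/(((-1*(-1) - 1*5)/(-4 - 1))) + 336) = -87*(9/(((1 - 5)/(-5))) + 336) = -87*(9/((-⅕*(-4))) + 336) = -87*(9/(⅘) + 336) = -87*(9*(5/4) + 336) = -87*(45/4 + 336) = -87*1389/4 = -120843/4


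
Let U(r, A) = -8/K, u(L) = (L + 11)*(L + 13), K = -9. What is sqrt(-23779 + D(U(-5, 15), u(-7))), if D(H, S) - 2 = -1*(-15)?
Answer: 109*I*sqrt(2) ≈ 154.15*I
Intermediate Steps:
u(L) = (11 + L)*(13 + L)
U(r, A) = 8/9 (U(r, A) = -8/(-9) = -8*(-1/9) = 8/9)
D(H, S) = 17 (D(H, S) = 2 - 1*(-15) = 2 + 15 = 17)
sqrt(-23779 + D(U(-5, 15), u(-7))) = sqrt(-23779 + 17) = sqrt(-23762) = 109*I*sqrt(2)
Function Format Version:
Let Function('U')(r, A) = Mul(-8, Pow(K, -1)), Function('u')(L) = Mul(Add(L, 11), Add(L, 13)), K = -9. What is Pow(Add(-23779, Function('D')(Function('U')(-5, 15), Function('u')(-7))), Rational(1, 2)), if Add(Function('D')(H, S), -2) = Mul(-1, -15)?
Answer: Mul(109, I, Pow(2, Rational(1, 2))) ≈ Mul(154.15, I)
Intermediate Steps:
Function('u')(L) = Mul(Add(11, L), Add(13, L))
Function('U')(r, A) = Rational(8, 9) (Function('U')(r, A) = Mul(-8, Pow(-9, -1)) = Mul(-8, Rational(-1, 9)) = Rational(8, 9))
Function('D')(H, S) = 17 (Function('D')(H, S) = Add(2, Mul(-1, -15)) = Add(2, 15) = 17)
Pow(Add(-23779, Function('D')(Function('U')(-5, 15), Function('u')(-7))), Rational(1, 2)) = Pow(Add(-23779, 17), Rational(1, 2)) = Pow(-23762, Rational(1, 2)) = Mul(109, I, Pow(2, Rational(1, 2)))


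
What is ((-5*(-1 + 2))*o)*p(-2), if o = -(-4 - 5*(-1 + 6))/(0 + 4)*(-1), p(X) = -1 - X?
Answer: 145/4 ≈ 36.250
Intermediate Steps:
o = -29/4 (o = -(-4 - 5*5)/4*(-1) = -(-4 - 25)/4*(-1) = -(-29)/4*(-1) = -1*(-29/4)*(-1) = (29/4)*(-1) = -29/4 ≈ -7.2500)
((-5*(-1 + 2))*o)*p(-2) = (-5*(-1 + 2)*(-29/4))*(-1 - 1*(-2)) = (-5*1*(-29/4))*(-1 + 2) = -5*(-29/4)*1 = (145/4)*1 = 145/4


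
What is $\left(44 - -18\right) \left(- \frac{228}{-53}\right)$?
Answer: $\frac{14136}{53} \approx 266.72$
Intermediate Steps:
$\left(44 - -18\right) \left(- \frac{228}{-53}\right) = \left(44 + 18\right) \left(\left(-228\right) \left(- \frac{1}{53}\right)\right) = 62 \cdot \frac{228}{53} = \frac{14136}{53}$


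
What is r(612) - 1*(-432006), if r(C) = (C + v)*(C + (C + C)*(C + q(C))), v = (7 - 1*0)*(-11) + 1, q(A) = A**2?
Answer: 246127106022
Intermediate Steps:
v = -76 (v = (7 + 0)*(-11) + 1 = 7*(-11) + 1 = -77 + 1 = -76)
r(C) = (-76 + C)*(C + 2*C*(C + C**2)) (r(C) = (C - 76)*(C + (C + C)*(C + C**2)) = (-76 + C)*(C + (2*C)*(C + C**2)) = (-76 + C)*(C + 2*C*(C + C**2)))
r(612) - 1*(-432006) = 612*(-76 - 151*612 - 150*612**2 + 2*612**3) - 1*(-432006) = 612*(-76 - 92412 - 150*374544 + 2*229220928) + 432006 = 612*(-76 - 92412 - 56181600 + 458441856) + 432006 = 612*402167768 + 432006 = 246126674016 + 432006 = 246127106022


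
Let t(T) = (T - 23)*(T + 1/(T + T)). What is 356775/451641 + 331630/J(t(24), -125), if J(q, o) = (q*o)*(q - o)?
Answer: 1514722421237/31040567068075 ≈ 0.048798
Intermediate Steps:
t(T) = (-23 + T)*(T + 1/(2*T))
J(q, o) = o*q*(q - o) (J(q, o) = (o*q)*(q - o) = o*q*(q - o))
356775/451641 + 331630/J(t(24), -125) = 356775/451641 + 331630/((-125*(½ + 24² - 23*24 - 23/2/24)*((½ + 24² - 23*24 - 23/2/24) - 1*(-125)))) = 356775*(1/451641) + 331630/((-125*(½ + 576 - 552 - 23/2*1/24)*((½ + 576 - 552 - 23/2*1/24) + 125))) = 118925/150547 + 331630/((-125*(½ + 576 - 552 - 23/48)*((½ + 576 - 552 - 23/48) + 125))) = 118925/150547 + 331630/((-125*1153/48*(1153/48 + 125))) = 118925/150547 + 331630/((-125*1153/48*7153/48)) = 118925/150547 + 331630/(-1030926125/2304) = 118925/150547 + 331630*(-2304/1030926125) = 118925/150547 - 152815104/206185225 = 1514722421237/31040567068075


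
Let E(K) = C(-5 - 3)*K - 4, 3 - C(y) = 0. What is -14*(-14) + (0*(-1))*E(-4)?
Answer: 196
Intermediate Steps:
C(y) = 3 (C(y) = 3 - 1*0 = 3 + 0 = 3)
E(K) = -4 + 3*K (E(K) = 3*K - 4 = -4 + 3*K)
-14*(-14) + (0*(-1))*E(-4) = -14*(-14) + (0*(-1))*(-4 + 3*(-4)) = 196 + 0*(-4 - 12) = 196 + 0*(-16) = 196 + 0 = 196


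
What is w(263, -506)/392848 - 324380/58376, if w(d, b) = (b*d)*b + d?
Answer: 475434418827/2866611856 ≈ 165.85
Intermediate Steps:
w(d, b) = d + d*b**2 (w(d, b) = d*b**2 + d = d + d*b**2)
w(263, -506)/392848 - 324380/58376 = (263*(1 + (-506)**2))/392848 - 324380/58376 = (263*(1 + 256036))*(1/392848) - 324380*1/58376 = (263*256037)*(1/392848) - 81095/14594 = 67337731*(1/392848) - 81095/14594 = 67337731/392848 - 81095/14594 = 475434418827/2866611856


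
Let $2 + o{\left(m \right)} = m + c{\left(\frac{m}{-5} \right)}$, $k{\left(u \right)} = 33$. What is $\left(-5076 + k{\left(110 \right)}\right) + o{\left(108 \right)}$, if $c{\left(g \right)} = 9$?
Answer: $-4928$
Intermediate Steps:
$o{\left(m \right)} = 7 + m$ ($o{\left(m \right)} = -2 + \left(m + 9\right) = -2 + \left(9 + m\right) = 7 + m$)
$\left(-5076 + k{\left(110 \right)}\right) + o{\left(108 \right)} = \left(-5076 + 33\right) + \left(7 + 108\right) = -5043 + 115 = -4928$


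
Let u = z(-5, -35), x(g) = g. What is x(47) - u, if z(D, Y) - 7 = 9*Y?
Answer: 355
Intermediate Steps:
z(D, Y) = 7 + 9*Y
u = -308 (u = 7 + 9*(-35) = 7 - 315 = -308)
x(47) - u = 47 - 1*(-308) = 47 + 308 = 355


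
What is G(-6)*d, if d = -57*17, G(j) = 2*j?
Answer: 11628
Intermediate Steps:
d = -969
G(-6)*d = (2*(-6))*(-969) = -12*(-969) = 11628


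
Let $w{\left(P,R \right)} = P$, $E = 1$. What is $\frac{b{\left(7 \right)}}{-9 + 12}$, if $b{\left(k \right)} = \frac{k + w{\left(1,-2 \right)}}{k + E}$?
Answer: $\frac{1}{3} \approx 0.33333$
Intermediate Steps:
$b{\left(k \right)} = 1$ ($b{\left(k \right)} = \frac{k + 1}{k + 1} = \frac{1 + k}{1 + k} = 1$)
$\frac{b{\left(7 \right)}}{-9 + 12} = 1 \frac{1}{-9 + 12} = 1 \cdot \frac{1}{3} = \frac{1}{3}$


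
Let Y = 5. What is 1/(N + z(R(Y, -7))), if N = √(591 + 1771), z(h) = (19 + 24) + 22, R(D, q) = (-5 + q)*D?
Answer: 65/1863 - √2362/1863 ≈ 0.0088028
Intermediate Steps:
R(D, q) = D*(-5 + q)
z(h) = 65 (z(h) = 43 + 22 = 65)
N = √2362 ≈ 48.600
1/(N + z(R(Y, -7))) = 1/(√2362 + 65) = 1/(65 + √2362)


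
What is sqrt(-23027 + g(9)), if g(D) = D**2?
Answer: I*sqrt(22946) ≈ 151.48*I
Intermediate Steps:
sqrt(-23027 + g(9)) = sqrt(-23027 + 9**2) = sqrt(-23027 + 81) = sqrt(-22946) = I*sqrt(22946)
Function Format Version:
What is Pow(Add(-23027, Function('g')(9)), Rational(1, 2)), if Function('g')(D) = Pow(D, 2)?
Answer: Mul(I, Pow(22946, Rational(1, 2))) ≈ Mul(151.48, I)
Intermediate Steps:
Pow(Add(-23027, Function('g')(9)), Rational(1, 2)) = Pow(Add(-23027, Pow(9, 2)), Rational(1, 2)) = Pow(Add(-23027, 81), Rational(1, 2)) = Pow(-22946, Rational(1, 2)) = Mul(I, Pow(22946, Rational(1, 2)))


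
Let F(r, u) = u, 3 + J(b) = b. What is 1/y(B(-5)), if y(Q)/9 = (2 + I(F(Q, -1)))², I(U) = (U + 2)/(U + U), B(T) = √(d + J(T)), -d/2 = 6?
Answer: 4/81 ≈ 0.049383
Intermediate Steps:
d = -12 (d = -2*6 = -12)
J(b) = -3 + b
B(T) = √(-15 + T) (B(T) = √(-12 + (-3 + T)) = √(-15 + T))
I(U) = (2 + U)/(2*U) (I(U) = (2 + U)/((2*U)) = (2 + U)*(1/(2*U)) = (2 + U)/(2*U))
y(Q) = 81/4 (y(Q) = 9*(2 + (½)*(2 - 1)/(-1))² = 9*(2 + (½)*(-1)*1)² = 9*(2 - ½)² = 9*(3/2)² = 9*(9/4) = 81/4)
1/y(B(-5)) = 1/(81/4) = 4/81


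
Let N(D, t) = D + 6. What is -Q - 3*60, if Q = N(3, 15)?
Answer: -189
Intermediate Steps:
N(D, t) = 6 + D
Q = 9 (Q = 6 + 3 = 9)
-Q - 3*60 = -1*9 - 3*60 = -9 - 180 = -189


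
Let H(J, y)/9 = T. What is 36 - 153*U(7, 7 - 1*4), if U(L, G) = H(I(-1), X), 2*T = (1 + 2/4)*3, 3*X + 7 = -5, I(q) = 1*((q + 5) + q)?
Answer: -12249/4 ≈ -3062.3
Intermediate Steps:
I(q) = 5 + 2*q (I(q) = 1*((5 + q) + q) = 1*(5 + 2*q) = 5 + 2*q)
X = -4 (X = -7/3 + (⅓)*(-5) = -7/3 - 5/3 = -4)
T = 9/4 (T = ((1 + 2/4)*3)/2 = ((1 + 2*(¼))*3)/2 = ((1 + ½)*3)/2 = ((3/2)*3)/2 = (½)*(9/2) = 9/4 ≈ 2.2500)
H(J, y) = 81/4 (H(J, y) = 9*(9/4) = 81/4)
U(L, G) = 81/4
36 - 153*U(7, 7 - 1*4) = 36 - 153*81/4 = 36 - 12393/4 = -12249/4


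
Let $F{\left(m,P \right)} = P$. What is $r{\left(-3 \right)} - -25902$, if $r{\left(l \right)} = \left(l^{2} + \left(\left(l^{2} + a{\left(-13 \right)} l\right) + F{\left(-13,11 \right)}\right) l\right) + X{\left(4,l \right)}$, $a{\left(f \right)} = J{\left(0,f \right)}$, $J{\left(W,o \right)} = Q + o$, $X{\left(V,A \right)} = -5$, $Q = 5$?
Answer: $25774$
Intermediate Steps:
$J{\left(W,o \right)} = 5 + o$
$a{\left(f \right)} = 5 + f$
$r{\left(l \right)} = -5 + l^{2} + l \left(11 + l^{2} - 8 l\right)$ ($r{\left(l \right)} = \left(l^{2} + \left(\left(l^{2} + \left(5 - 13\right) l\right) + 11\right) l\right) - 5 = \left(l^{2} + \left(\left(l^{2} - 8 l\right) + 11\right) l\right) - 5 = \left(l^{2} + \left(11 + l^{2} - 8 l\right) l\right) - 5 = \left(l^{2} + l \left(11 + l^{2} - 8 l\right)\right) - 5 = -5 + l^{2} + l \left(11 + l^{2} - 8 l\right)$)
$r{\left(-3 \right)} - -25902 = \left(-5 + \left(-3\right)^{3} - 7 \left(-3\right)^{2} + 11 \left(-3\right)\right) - -25902 = \left(-5 - 27 - 63 - 33\right) + 25902 = -128 + 25902 = 25774$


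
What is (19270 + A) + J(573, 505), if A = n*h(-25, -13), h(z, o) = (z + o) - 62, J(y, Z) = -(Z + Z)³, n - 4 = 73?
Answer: -1030289430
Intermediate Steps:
n = 77 (n = 4 + 73 = 77)
J(y, Z) = -8*Z³ (J(y, Z) = -(2*Z)³ = -8*Z³)
h(z, o) = -62 + o + z (h(z, o) = (o + z) - 62 = -62 + o + z)
A = -7700 (A = 77*(-62 - 13 - 25) = 77*(-100) = -7700)
(19270 + A) + J(573, 505) = (19270 - 7700) - 8*505³ = 11570 - 8*128787625 = 11570 - 1030301000 = -1030289430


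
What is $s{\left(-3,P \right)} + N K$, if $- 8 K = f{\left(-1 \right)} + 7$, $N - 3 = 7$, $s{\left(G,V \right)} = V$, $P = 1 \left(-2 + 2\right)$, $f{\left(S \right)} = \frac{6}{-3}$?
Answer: $- \frac{25}{4} \approx -6.25$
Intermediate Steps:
$f{\left(S \right)} = -2$ ($f{\left(S \right)} = 6 \left(- \frac{1}{3}\right) = -2$)
$P = 0$ ($P = 1 \cdot 0 = 0$)
$N = 10$ ($N = 3 + 7 = 10$)
$K = - \frac{5}{8}$ ($K = - \frac{-2 + 7}{8} = \left(- \frac{1}{8}\right) 5 = - \frac{5}{8} \approx -0.625$)
$s{\left(-3,P \right)} + N K = 0 + 10 \left(- \frac{5}{8}\right) = 0 - \frac{25}{4} = - \frac{25}{4}$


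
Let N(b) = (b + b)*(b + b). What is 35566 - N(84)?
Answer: 7342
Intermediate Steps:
N(b) = 4*b² (N(b) = (2*b)*(2*b) = 4*b²)
35566 - N(84) = 35566 - 4*84² = 35566 - 4*7056 = 35566 - 1*28224 = 35566 - 28224 = 7342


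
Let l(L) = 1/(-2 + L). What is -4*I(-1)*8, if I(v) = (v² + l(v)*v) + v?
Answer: -32/3 ≈ -10.667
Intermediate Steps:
I(v) = v + v² + v/(-2 + v) (I(v) = (v² + v/(-2 + v)) + v = v + v² + v/(-2 + v))
-4*I(-1)*8 = -(-4)*(-1 + (-1)² - 1*(-1))/(-2 - 1)*8 = -(-4)*(-1 + 1 + 1)/(-3)*8 = -(-4)*(-1)/3*8 = -4*⅓*8 = -4/3*8 = -32/3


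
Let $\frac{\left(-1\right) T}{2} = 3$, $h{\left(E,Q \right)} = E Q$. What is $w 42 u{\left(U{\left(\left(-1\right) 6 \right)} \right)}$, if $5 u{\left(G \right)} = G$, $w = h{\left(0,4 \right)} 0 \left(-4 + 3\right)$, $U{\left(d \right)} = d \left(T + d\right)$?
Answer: $0$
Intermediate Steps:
$T = -6$ ($T = \left(-2\right) 3 = -6$)
$U{\left(d \right)} = d \left(-6 + d\right)$
$w = 0$ ($w = 0 \cdot 4 \cdot 0 \left(-4 + 3\right) = 0 \cdot 0 \left(-1\right) = 0 \cdot 0 = 0$)
$u{\left(G \right)} = \frac{G}{5}$
$w 42 u{\left(U{\left(\left(-1\right) 6 \right)} \right)} = 0 \cdot 42 \frac{\left(-1\right) 6 \left(-6 - 6\right)}{5} = 0 \frac{\left(-6\right) \left(-6 - 6\right)}{5} = 0 \frac{\left(-6\right) \left(-12\right)}{5} = 0 \cdot \frac{1}{5} \cdot 72 = 0 \cdot \frac{72}{5} = 0$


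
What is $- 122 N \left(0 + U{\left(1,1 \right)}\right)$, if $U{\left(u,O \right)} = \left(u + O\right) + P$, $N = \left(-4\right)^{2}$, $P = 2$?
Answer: $-7808$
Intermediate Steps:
$N = 16$
$U{\left(u,O \right)} = 2 + O + u$ ($U{\left(u,O \right)} = \left(u + O\right) + 2 = \left(O + u\right) + 2 = 2 + O + u$)
$- 122 N \left(0 + U{\left(1,1 \right)}\right) = - 122 \cdot 16 \left(0 + \left(2 + 1 + 1\right)\right) = - 122 \cdot 16 \left(0 + 4\right) = - 122 \cdot 16 \cdot 4 = \left(-122\right) 64 = -7808$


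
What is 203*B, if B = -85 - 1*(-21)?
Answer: -12992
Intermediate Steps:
B = -64 (B = -85 + 21 = -64)
203*B = 203*(-64) = -12992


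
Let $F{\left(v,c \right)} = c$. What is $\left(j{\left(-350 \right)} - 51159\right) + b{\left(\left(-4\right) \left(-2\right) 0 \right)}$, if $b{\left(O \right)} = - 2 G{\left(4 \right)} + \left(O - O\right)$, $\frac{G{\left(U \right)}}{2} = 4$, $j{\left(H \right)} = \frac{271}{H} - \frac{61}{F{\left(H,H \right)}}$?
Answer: $- \frac{255878}{5} \approx -51176.0$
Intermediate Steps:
$j{\left(H \right)} = \frac{210}{H}$ ($j{\left(H \right)} = \frac{271}{H} - \frac{61}{H} = \frac{210}{H}$)
$G{\left(U \right)} = 8$ ($G{\left(U \right)} = 2 \cdot 4 = 8$)
$b{\left(O \right)} = -16$ ($b{\left(O \right)} = \left(-2\right) 8 + \left(O - O\right) = -16 + 0 = -16$)
$\left(j{\left(-350 \right)} - 51159\right) + b{\left(\left(-4\right) \left(-2\right) 0 \right)} = \left(\frac{210}{-350} - 51159\right) - 16 = \left(210 \left(- \frac{1}{350}\right) - 51159\right) - 16 = \left(- \frac{3}{5} - 51159\right) - 16 = - \frac{255798}{5} - 16 = - \frac{255878}{5}$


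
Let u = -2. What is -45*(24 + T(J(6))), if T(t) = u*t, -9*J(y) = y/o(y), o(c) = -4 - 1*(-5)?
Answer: -1140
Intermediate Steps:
o(c) = 1 (o(c) = -4 + 5 = 1)
J(y) = -y/9 (J(y) = -y/(9*1) = -y/9)
T(t) = -2*t
-45*(24 + T(J(6))) = -45*(24 - (-2)*6/9) = -45*(24 - 2*(-2/3)) = -45*(24 + 4/3) = -45*76/3 = -1140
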